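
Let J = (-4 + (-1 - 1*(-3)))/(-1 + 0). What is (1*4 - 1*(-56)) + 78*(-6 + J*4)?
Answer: 216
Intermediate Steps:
J = 2 (J = (-4 + (-1 + 3))/(-1) = (-4 + 2)*(-1) = -2*(-1) = 2)
(1*4 - 1*(-56)) + 78*(-6 + J*4) = (1*4 - 1*(-56)) + 78*(-6 + 2*4) = (4 + 56) + 78*(-6 + 8) = 60 + 78*2 = 60 + 156 = 216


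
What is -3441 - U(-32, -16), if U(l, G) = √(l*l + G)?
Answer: -3441 - 12*√7 ≈ -3472.8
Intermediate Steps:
U(l, G) = √(G + l²) (U(l, G) = √(l² + G) = √(G + l²))
-3441 - U(-32, -16) = -3441 - √(-16 + (-32)²) = -3441 - √(-16 + 1024) = -3441 - √1008 = -3441 - 12*√7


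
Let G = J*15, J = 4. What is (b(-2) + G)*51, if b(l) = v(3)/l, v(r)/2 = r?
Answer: 2907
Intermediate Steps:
v(r) = 2*r
b(l) = 6/l (b(l) = (2*3)/l = 6/l)
G = 60 (G = 4*15 = 60)
(b(-2) + G)*51 = (6/(-2) + 60)*51 = (6*(-½) + 60)*51 = (-3 + 60)*51 = 57*51 = 2907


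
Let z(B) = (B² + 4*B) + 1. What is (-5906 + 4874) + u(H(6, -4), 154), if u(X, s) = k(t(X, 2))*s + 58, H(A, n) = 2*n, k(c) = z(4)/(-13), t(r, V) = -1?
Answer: -17744/13 ≈ -1364.9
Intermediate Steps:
z(B) = 1 + B² + 4*B
k(c) = -33/13 (k(c) = (1 + 4² + 4*4)/(-13) = (1 + 16 + 16)*(-1/13) = 33*(-1/13) = -33/13)
u(X, s) = 58 - 33*s/13 (u(X, s) = -33*s/13 + 58 = 58 - 33*s/13)
(-5906 + 4874) + u(H(6, -4), 154) = (-5906 + 4874) + (58 - 33/13*154) = -1032 + (58 - 5082/13) = -1032 - 4328/13 = -17744/13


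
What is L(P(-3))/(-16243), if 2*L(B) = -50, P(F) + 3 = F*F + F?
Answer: 25/16243 ≈ 0.0015391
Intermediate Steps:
P(F) = -3 + F + F² (P(F) = -3 + (F*F + F) = -3 + (F² + F) = -3 + (F + F²) = -3 + F + F²)
L(B) = -25 (L(B) = (½)*(-50) = -25)
L(P(-3))/(-16243) = -25/(-16243) = -25*(-1/16243) = 25/16243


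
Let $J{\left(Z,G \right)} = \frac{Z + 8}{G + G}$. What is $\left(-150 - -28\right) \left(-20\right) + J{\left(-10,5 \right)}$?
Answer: $\frac{12199}{5} \approx 2439.8$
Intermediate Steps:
$J{\left(Z,G \right)} = \frac{8 + Z}{2 G}$
$\left(-150 - -28\right) \left(-20\right) + J{\left(-10,5 \right)} = \left(-150 - -28\right) \left(-20\right) + \frac{8 - 10}{2 \cdot 5} = \left(-150 + 28\right) \left(-20\right) + \frac{1}{2} \cdot \frac{1}{5} \left(-2\right) = \left(-122\right) \left(-20\right) - \frac{1}{5} = 2440 - \frac{1}{5} = \frac{12199}{5}$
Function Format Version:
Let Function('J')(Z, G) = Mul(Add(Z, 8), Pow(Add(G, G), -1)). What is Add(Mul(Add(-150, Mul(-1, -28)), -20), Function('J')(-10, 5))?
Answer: Rational(12199, 5) ≈ 2439.8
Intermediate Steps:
Function('J')(Z, G) = Mul(Rational(1, 2), Pow(G, -1), Add(8, Z)) (Function('J')(Z, G) = Mul(Add(8, Z), Pow(Mul(2, G), -1)) = Mul(Add(8, Z), Mul(Rational(1, 2), Pow(G, -1))) = Mul(Rational(1, 2), Pow(G, -1), Add(8, Z)))
Add(Mul(Add(-150, Mul(-1, -28)), -20), Function('J')(-10, 5)) = Add(Mul(Add(-150, Mul(-1, -28)), -20), Mul(Rational(1, 2), Pow(5, -1), Add(8, -10))) = Add(Mul(Add(-150, 28), -20), Mul(Rational(1, 2), Rational(1, 5), -2)) = Add(Mul(-122, -20), Rational(-1, 5)) = Add(2440, Rational(-1, 5)) = Rational(12199, 5)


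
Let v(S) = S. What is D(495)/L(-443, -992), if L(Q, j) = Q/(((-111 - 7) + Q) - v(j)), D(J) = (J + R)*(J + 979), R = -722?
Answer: 144211738/443 ≈ 3.2553e+5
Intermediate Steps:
D(J) = (-722 + J)*(979 + J) (D(J) = (J - 722)*(J + 979) = (-722 + J)*(979 + J))
L(Q, j) = Q/(-118 + Q - j) (L(Q, j) = Q/(((-111 - 7) + Q) - j) = Q/((-118 + Q) - j) = Q/(-118 + Q - j))
D(495)/L(-443, -992) = (-706838 + 495² + 257*495)/((-1*(-443)/(118 - 992 - 1*(-443)))) = (-706838 + 245025 + 127215)/((-1*(-443)/(118 - 992 + 443))) = -334598/((-1*(-443)/(-431))) = -334598/((-1*(-443)*(-1/431))) = -334598/(-443/431) = -334598*(-431/443) = 144211738/443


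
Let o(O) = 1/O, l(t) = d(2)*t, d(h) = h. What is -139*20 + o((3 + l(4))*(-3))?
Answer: -91741/33 ≈ -2780.0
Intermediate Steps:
l(t) = 2*t
-139*20 + o((3 + l(4))*(-3)) = -139*20 + 1/((3 + 2*4)*(-3)) = -2780 + 1/((3 + 8)*(-3)) = -2780 + 1/(11*(-3)) = -2780 + 1/(-33) = -2780 - 1/33 = -91741/33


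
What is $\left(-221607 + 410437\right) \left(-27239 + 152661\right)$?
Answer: $23683436260$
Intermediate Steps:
$\left(-221607 + 410437\right) \left(-27239 + 152661\right) = 188830 \cdot 125422 = 23683436260$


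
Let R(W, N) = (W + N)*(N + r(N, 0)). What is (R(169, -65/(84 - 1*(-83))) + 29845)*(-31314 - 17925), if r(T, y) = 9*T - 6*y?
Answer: -40082737381695/27889 ≈ -1.4372e+9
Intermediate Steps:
r(T, y) = -6*y + 9*T
R(W, N) = 10*N*(N + W) (R(W, N) = (W + N)*(N + (-6*0 + 9*N)) = (N + W)*(N + (0 + 9*N)) = (N + W)*(N + 9*N) = (N + W)*(10*N) = 10*N*(N + W))
(R(169, -65/(84 - 1*(-83))) + 29845)*(-31314 - 17925) = (10*(-65/(84 - 1*(-83)))*(-65/(84 - 1*(-83)) + 169) + 29845)*(-31314 - 17925) = (10*(-65/(84 + 83))*(-65/(84 + 83) + 169) + 29845)*(-49239) = (10*(-65/167)*(-65/167 + 169) + 29845)*(-49239) = (10*(-65/167)*(28158/167) + 29845)*(-49239) = (-18302700/27889 + 29845)*(-49239) = (814044505/27889)*(-49239) = -40082737381695/27889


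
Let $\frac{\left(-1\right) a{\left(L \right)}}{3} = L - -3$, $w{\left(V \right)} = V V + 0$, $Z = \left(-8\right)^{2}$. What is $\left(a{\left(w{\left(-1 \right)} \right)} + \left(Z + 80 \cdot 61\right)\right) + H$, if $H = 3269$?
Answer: $8201$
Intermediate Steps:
$Z = 64$
$w{\left(V \right)} = V^{2}$ ($w{\left(V \right)} = V^{2} + 0 = V^{2}$)
$a{\left(L \right)} = -9 - 3 L$ ($a{\left(L \right)} = - 3 \left(L - -3\right) = - 3 \left(L + 3\right) = - 3 \left(3 + L\right) = -9 - 3 L$)
$\left(a{\left(w{\left(-1 \right)} \right)} + \left(Z + 80 \cdot 61\right)\right) + H = \left(\left(-9 - 3 \left(-1\right)^{2}\right) + \left(64 + 80 \cdot 61\right)\right) + 3269 = \left(\left(-9 - 3\right) + \left(64 + 4880\right)\right) + 3269 = \left(\left(-9 - 3\right) + 4944\right) + 3269 = \left(-12 + 4944\right) + 3269 = 4932 + 3269 = 8201$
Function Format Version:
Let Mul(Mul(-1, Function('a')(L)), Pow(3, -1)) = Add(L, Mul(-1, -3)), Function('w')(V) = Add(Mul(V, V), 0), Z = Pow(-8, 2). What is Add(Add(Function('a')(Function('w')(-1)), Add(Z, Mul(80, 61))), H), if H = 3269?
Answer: 8201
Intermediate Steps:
Z = 64
Function('w')(V) = Pow(V, 2) (Function('w')(V) = Add(Pow(V, 2), 0) = Pow(V, 2))
Function('a')(L) = Add(-9, Mul(-3, L)) (Function('a')(L) = Mul(-3, Add(L, Mul(-1, -3))) = Mul(-3, Add(L, 3)) = Mul(-3, Add(3, L)) = Add(-9, Mul(-3, L)))
Add(Add(Function('a')(Function('w')(-1)), Add(Z, Mul(80, 61))), H) = Add(Add(Add(-9, Mul(-3, Pow(-1, 2))), Add(64, Mul(80, 61))), 3269) = Add(Add(Add(-9, Mul(-3, 1)), Add(64, 4880)), 3269) = Add(Add(Add(-9, -3), 4944), 3269) = Add(Add(-12, 4944), 3269) = Add(4932, 3269) = 8201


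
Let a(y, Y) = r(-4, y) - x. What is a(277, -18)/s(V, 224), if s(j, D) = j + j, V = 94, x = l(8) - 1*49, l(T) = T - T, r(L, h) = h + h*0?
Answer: 163/94 ≈ 1.7340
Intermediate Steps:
r(L, h) = h (r(L, h) = h + 0 = h)
l(T) = 0
x = -49 (x = 0 - 1*49 = 0 - 49 = -49)
a(y, Y) = 49 + y (a(y, Y) = y - 1*(-49) = y + 49 = 49 + y)
s(j, D) = 2*j
a(277, -18)/s(V, 224) = (49 + 277)/((2*94)) = 326/188 = 326*(1/188) = 163/94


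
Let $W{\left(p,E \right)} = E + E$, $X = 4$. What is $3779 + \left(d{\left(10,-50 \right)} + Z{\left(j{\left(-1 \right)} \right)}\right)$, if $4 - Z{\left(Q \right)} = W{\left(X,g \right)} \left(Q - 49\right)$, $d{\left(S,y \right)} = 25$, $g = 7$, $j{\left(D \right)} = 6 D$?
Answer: $4578$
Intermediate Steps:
$W{\left(p,E \right)} = 2 E$
$Z{\left(Q \right)} = 690 - 14 Q$ ($Z{\left(Q \right)} = 4 - 2 \cdot 7 \left(Q - 49\right) = 4 - 14 \left(-49 + Q\right) = 4 - \left(-686 + 14 Q\right) = 690 - 14 Q$)
$3779 + \left(d{\left(10,-50 \right)} + Z{\left(j{\left(-1 \right)} \right)}\right) = 3779 + \left(25 + \left(690 - 14 \cdot 6 \left(-1\right)\right)\right) = 3779 + \left(25 + \left(690 - -84\right)\right) = 3779 + \left(25 + \left(690 + 84\right)\right) = 3779 + \left(25 + 774\right) = 3779 + 799 = 4578$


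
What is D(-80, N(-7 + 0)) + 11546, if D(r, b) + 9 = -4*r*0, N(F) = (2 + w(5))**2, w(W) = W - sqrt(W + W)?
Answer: 11537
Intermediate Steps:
w(W) = W - sqrt(2)*sqrt(W) (w(W) = W - sqrt(2*W) = W - sqrt(2)*sqrt(W))
N(F) = (7 - sqrt(10))**2 (N(F) = (2 + (5 - sqrt(2)*sqrt(5)))**2 = (2 + (5 - sqrt(10)))**2 = (7 - sqrt(10))**2)
D(r, b) = -9 (D(r, b) = -9 - 4*r*0 = -9 + 0 = -9)
D(-80, N(-7 + 0)) + 11546 = -9 + 11546 = 11537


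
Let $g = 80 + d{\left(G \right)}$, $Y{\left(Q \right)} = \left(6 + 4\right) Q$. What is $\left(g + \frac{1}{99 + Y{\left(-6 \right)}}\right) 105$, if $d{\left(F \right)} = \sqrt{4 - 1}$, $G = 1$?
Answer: $\frac{109235}{13} + 105 \sqrt{3} \approx 8584.6$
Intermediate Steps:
$Y{\left(Q \right)} = 10 Q$
$d{\left(F \right)} = \sqrt{3}$
$g = 80 + \sqrt{3} \approx 81.732$
$\left(g + \frac{1}{99 + Y{\left(-6 \right)}}\right) 105 = \left(\left(80 + \sqrt{3}\right) + \frac{1}{99 + 10 \left(-6\right)}\right) 105 = \left(\left(80 + \sqrt{3}\right) + \frac{1}{99 - 60}\right) 105 = \left(\left(80 + \sqrt{3}\right) + \frac{1}{39}\right) 105 = \left(\frac{3121}{39} + \sqrt{3}\right) 105 = \frac{109235}{13} + 105 \sqrt{3}$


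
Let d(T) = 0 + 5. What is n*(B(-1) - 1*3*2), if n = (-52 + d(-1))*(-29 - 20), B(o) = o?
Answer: -16121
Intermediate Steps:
d(T) = 5
n = 2303 (n = (-52 + 5)*(-29 - 20) = -47*(-49) = 2303)
n*(B(-1) - 1*3*2) = 2303*(-1 - 1*3*2) = 2303*(-1 - 3*2) = 2303*(-1 - 6) = 2303*(-7) = -16121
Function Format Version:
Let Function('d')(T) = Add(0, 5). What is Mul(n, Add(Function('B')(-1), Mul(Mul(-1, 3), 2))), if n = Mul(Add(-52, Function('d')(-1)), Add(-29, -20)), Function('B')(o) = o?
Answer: -16121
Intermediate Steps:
Function('d')(T) = 5
n = 2303 (n = Mul(Add(-52, 5), Add(-29, -20)) = Mul(-47, -49) = 2303)
Mul(n, Add(Function('B')(-1), Mul(Mul(-1, 3), 2))) = Mul(2303, Add(-1, Mul(Mul(-1, 3), 2))) = Mul(2303, Add(-1, Mul(-3, 2))) = Mul(2303, Add(-1, -6)) = Mul(2303, -7) = -16121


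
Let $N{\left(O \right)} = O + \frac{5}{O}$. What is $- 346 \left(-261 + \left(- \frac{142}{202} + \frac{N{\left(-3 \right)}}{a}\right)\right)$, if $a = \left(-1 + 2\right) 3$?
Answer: $\frac{82798492}{909} \approx 91088.0$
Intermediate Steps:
$a = 3$ ($a = 1 \cdot 3 = 3$)
$- 346 \left(-261 + \left(- \frac{142}{202} + \frac{N{\left(-3 \right)}}{a}\right)\right) = - 346 \left(-261 + \left(- \frac{142}{202} + \frac{-3 + \frac{5}{-3}}{3}\right)\right) = - 346 \left(-261 + \left(\left(-142\right) \frac{1}{202} + \left(-3 + 5 \left(- \frac{1}{3}\right)\right) \frac{1}{3}\right)\right) = - 346 \left(-261 + \left(- \frac{71}{101} + \left(-3 - \frac{5}{3}\right) \frac{1}{3}\right)\right) = - 346 \left(-261 - \frac{2053}{909}\right) = \left(-346\right) \left(- \frac{239302}{909}\right) = \frac{82798492}{909}$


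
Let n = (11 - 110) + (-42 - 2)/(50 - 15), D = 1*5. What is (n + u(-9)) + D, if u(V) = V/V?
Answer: -3299/35 ≈ -94.257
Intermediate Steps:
u(V) = 1
D = 5
n = -3509/35 (n = -99 - 44/35 = -3509/35 ≈ -100.26)
(n + u(-9)) + D = (-3509/35 + 1) + 5 = -3474/35 + 5 = -3299/35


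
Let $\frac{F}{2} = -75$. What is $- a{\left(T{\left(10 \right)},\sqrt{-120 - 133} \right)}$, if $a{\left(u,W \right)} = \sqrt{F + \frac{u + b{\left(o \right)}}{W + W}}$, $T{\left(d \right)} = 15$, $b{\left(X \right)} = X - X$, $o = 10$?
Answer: $- \frac{253^{\frac{3}{4}} \sqrt{- 600 \sqrt{253} - 30 i}}{506} \approx -0.01925 + 12.247 i$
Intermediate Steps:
$F = -150$ ($F = 2 \left(-75\right) = -150$)
$b{\left(X \right)} = 0$
$a{\left(u,W \right)} = \sqrt{-150 + \frac{u}{2 W}}$ ($a{\left(u,W \right)} = \sqrt{-150 + \frac{u + 0}{W + W}} = \sqrt{-150 + \frac{u}{2 W}}$)
$- a{\left(T{\left(10 \right)},\sqrt{-120 - 133} \right)} = - \frac{\sqrt{-600 + 2 \cdot 15 \frac{1}{\sqrt{-120 - 133}}}}{2} = - \frac{\sqrt{-600 + 2 \cdot 15 \frac{1}{\sqrt{-253}}}}{2} = - \frac{\sqrt{-600 + 2 \cdot 15 \frac{1}{i \sqrt{253}}}}{2} = - \frac{\sqrt{-600 + 2 \cdot 15 \left(- \frac{i \sqrt{253}}{253}\right)}}{2} = - \frac{\sqrt{-600 - \frac{30 i \sqrt{253}}{253}}}{2}$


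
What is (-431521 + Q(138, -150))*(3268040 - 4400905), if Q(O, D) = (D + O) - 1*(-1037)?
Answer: 487693851040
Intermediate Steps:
Q(O, D) = 1037 + D + O (Q(O, D) = (D + O) + 1037 = 1037 + D + O)
(-431521 + Q(138, -150))*(3268040 - 4400905) = (-431521 + (1037 - 150 + 138))*(3268040 - 4400905) = (-431521 + 1025)*(-1132865) = -430496*(-1132865) = 487693851040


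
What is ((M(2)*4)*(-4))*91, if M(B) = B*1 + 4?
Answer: -8736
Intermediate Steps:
M(B) = 4 + B (M(B) = B + 4 = 4 + B)
((M(2)*4)*(-4))*91 = (((4 + 2)*4)*(-4))*91 = ((6*4)*(-4))*91 = (24*(-4))*91 = -96*91 = -8736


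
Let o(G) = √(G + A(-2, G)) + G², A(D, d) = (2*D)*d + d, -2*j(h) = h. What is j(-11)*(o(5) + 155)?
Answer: 990 + 11*I*√10/2 ≈ 990.0 + 17.393*I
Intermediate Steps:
j(h) = -h/2
A(D, d) = d + 2*D*d (A(D, d) = 2*D*d + d = d + 2*D*d)
o(G) = G² + √2*√(-G) (o(G) = √(G + G*(1 + 2*(-2))) + G² = √(G + G*(1 - 4)) + G² = √(G + G*(-3)) + G² = √(G - 3*G) + G² = √(-2*G) + G² = √2*√(-G) + G² = G² + √2*√(-G))
j(-11)*(o(5) + 155) = (-½*(-11))*((5² + √2*√(-1*5)) + 155) = 11*((25 + √2*√(-5)) + 155)/2 = 11*((25 + √2*(I*√5)) + 155)/2 = 11*((25 + I*√10) + 155)/2 = 11*(180 + I*√10)/2 = 990 + 11*I*√10/2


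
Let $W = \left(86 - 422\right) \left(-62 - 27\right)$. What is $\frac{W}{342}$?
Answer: $\frac{4984}{57} \approx 87.439$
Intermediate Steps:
$W = 29904$ ($W = \left(-336\right) \left(-89\right) = 29904$)
$\frac{W}{342} = \frac{29904}{342} = 29904 \cdot \frac{1}{342} = \frac{4984}{57}$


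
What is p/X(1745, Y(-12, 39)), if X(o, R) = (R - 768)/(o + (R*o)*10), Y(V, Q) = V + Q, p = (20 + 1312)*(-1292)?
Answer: 14277645840/13 ≈ 1.0983e+9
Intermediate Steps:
p = -1720944 (p = 1332*(-1292) = -1720944)
Y(V, Q) = Q + V
X(o, R) = (-768 + R)/(o + 10*R*o)
p/X(1745, Y(-12, 39)) = -1720944*1745*(1 + 10*(39 - 12))/(-768 + (39 - 12)) = -1720944*1745*(1 + 10*27)/(-768 + 27) = -1720944/((1/1745)*(-741)/(1 + 270)) = -1720944/((1/1745)*(-741)/271) = -1720944/((1/1745)*(1/271)*(-741)) = -1720944/(-741/472895) = -1720944*(-472895/741) = 14277645840/13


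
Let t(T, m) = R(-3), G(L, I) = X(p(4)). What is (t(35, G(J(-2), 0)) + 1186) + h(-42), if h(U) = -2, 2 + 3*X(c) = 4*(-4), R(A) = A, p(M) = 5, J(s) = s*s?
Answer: 1181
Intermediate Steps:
J(s) = s²
X(c) = -6 (X(c) = -⅔ + (4*(-4))/3 = -⅔ + (⅓)*(-16) = -⅔ - 16/3 = -6)
G(L, I) = -6
t(T, m) = -3
(t(35, G(J(-2), 0)) + 1186) + h(-42) = (-3 + 1186) - 2 = 1183 - 2 = 1181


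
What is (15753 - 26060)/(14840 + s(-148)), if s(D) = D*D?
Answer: -10307/36744 ≈ -0.28051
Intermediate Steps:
s(D) = D²
(15753 - 26060)/(14840 + s(-148)) = (15753 - 26060)/(14840 + (-148)²) = -10307/(14840 + 21904) = -10307/36744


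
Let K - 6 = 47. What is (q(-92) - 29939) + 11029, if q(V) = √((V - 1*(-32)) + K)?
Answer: -18910 + I*√7 ≈ -18910.0 + 2.6458*I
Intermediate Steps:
K = 53 (K = 6 + 47 = 53)
q(V) = √(85 + V) (q(V) = √((V - 1*(-32)) + 53) = √((V + 32) + 53) = √((32 + V) + 53) = √(85 + V))
(q(-92) - 29939) + 11029 = (√(85 - 92) - 29939) + 11029 = (√(-7) - 29939) + 11029 = (I*√7 - 29939) + 11029 = (-29939 + I*√7) + 11029 = -18910 + I*√7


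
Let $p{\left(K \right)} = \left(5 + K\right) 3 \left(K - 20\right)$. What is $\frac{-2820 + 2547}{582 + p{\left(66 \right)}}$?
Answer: $- \frac{91}{3460} \approx -0.026301$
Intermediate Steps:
$p{\left(K \right)} = \left(-20 + K\right) \left(15 + 3 K\right)$ ($p{\left(K \right)} = \left(15 + 3 K\right) \left(-20 + K\right) = \left(-20 + K\right) \left(15 + 3 K\right)$)
$\frac{-2820 + 2547}{582 + p{\left(66 \right)}} = \frac{-2820 + 2547}{582 - \left(3270 - 13068\right)} = - \frac{273}{582 - -9798} = - \frac{273}{582 + 9798} = - \frac{273}{10380} = \left(-273\right) \frac{1}{10380} = - \frac{91}{3460}$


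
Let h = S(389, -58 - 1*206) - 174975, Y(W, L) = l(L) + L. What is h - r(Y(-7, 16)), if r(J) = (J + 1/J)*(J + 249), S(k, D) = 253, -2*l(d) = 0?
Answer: -2863657/16 ≈ -1.7898e+5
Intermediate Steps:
l(d) = 0 (l(d) = -½*0 = 0)
Y(W, L) = L (Y(W, L) = 0 + L = L)
h = -174722 (h = 253 - 174975 = -174722)
r(J) = (249 + J)*(J + 1/J) (r(J) = (J + 1/J)*(249 + J) = (249 + J)*(J + 1/J))
h - r(Y(-7, 16)) = -174722 - (1 + 16² + 249*16 + 249/16) = -174722 - (1 + 256 + 3984 + 249*(1/16)) = -174722 - (1 + 256 + 3984 + 249/16) = -174722 - 1*68105/16 = -174722 - 68105/16 = -2863657/16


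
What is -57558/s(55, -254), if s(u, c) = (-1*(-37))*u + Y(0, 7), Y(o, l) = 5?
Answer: -9593/340 ≈ -28.215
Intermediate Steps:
s(u, c) = 5 + 37*u (s(u, c) = (-1*(-37))*u + 5 = 37*u + 5 = 5 + 37*u)
-57558/s(55, -254) = -57558/(5 + 37*55) = -57558/(5 + 2035) = -57558/2040 = -57558*1/2040 = -9593/340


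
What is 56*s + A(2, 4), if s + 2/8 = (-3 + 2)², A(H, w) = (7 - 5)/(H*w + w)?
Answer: 253/6 ≈ 42.167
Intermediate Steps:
A(H, w) = 2/(w + H*w)
s = ¾ (s = -¼ + (-3 + 2)² = -¼ + (-1)² = -¼ + 1 = ¾ ≈ 0.75000)
56*s + A(2, 4) = 56*(¾) + 2/(4*(1 + 2)) = 42 + 2*(¼)/3 = 42 + 2*(¼)*(⅓) = 42 + ⅙ = 253/6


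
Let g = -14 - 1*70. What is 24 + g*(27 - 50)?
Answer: 1956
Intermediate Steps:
g = -84 (g = -14 - 70 = -84)
24 + g*(27 - 50) = 24 - 84*(27 - 50) = 24 - 84*(-23) = 24 + 1932 = 1956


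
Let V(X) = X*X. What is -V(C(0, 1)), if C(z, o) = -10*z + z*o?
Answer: 0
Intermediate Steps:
C(z, o) = -10*z + o*z
V(X) = X**2
-V(C(0, 1)) = -(0*(-10 + 1))**2 = -(0*(-9))**2 = -1*0**2 = -1*0 = 0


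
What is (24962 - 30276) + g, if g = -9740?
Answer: -15054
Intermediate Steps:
(24962 - 30276) + g = (24962 - 30276) - 9740 = -5314 - 9740 = -15054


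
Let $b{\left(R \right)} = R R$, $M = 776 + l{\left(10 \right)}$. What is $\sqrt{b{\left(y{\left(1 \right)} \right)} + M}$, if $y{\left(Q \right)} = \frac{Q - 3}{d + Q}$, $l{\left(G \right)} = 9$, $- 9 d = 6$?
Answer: $\sqrt{821} \approx 28.653$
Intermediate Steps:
$d = - \frac{2}{3}$ ($d = \left(- \frac{1}{9}\right) 6 = - \frac{2}{3} \approx -0.66667$)
$y{\left(Q \right)} = \frac{-3 + Q}{- \frac{2}{3} + Q}$ ($y{\left(Q \right)} = \frac{Q - 3}{- \frac{2}{3} + Q} = \frac{-3 + Q}{- \frac{2}{3} + Q}$)
$M = 785$ ($M = 776 + 9 = 785$)
$b{\left(R \right)} = R^{2}$
$\sqrt{b{\left(y{\left(1 \right)} \right)} + M} = \sqrt{\left(\frac{3 \left(-3 + 1\right)}{-2 + 3 \cdot 1}\right)^{2} + 785} = \sqrt{\left(3 \frac{1}{-2 + 3} \left(-2\right)\right)^{2} + 785} = \sqrt{\left(3 \cdot 1^{-1} \left(-2\right)\right)^{2} + 785} = \sqrt{\left(3 \cdot 1 \left(-2\right)\right)^{2} + 785} = \sqrt{\left(-6\right)^{2} + 785} = \sqrt{36 + 785} = \sqrt{821}$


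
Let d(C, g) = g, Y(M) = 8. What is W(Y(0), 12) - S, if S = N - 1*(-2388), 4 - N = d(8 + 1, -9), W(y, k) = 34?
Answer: -2367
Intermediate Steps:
N = 13 (N = 4 - 1*(-9) = 4 + 9 = 13)
S = 2401 (S = 13 - 1*(-2388) = 13 + 2388 = 2401)
W(Y(0), 12) - S = 34 - 1*2401 = 34 - 2401 = -2367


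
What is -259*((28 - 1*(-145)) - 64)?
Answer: -28231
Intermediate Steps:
-259*((28 - 1*(-145)) - 64) = -259*((28 + 145) - 64) = -259*(173 - 64) = -259*109 = -28231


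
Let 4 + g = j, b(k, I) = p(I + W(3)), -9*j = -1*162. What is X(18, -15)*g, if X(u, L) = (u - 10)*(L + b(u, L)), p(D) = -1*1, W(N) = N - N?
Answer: -1792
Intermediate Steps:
W(N) = 0
j = 18 (j = -(-1)*162/9 = -⅑*(-162) = 18)
p(D) = -1
b(k, I) = -1
g = 14 (g = -4 + 18 = 14)
X(u, L) = (-1 + L)*(-10 + u) (X(u, L) = (u - 10)*(L - 1) = (-10 + u)*(-1 + L) = (-1 + L)*(-10 + u))
X(18, -15)*g = (10 - 1*18 - 10*(-15) - 15*18)*14 = (10 - 18 + 150 - 270)*14 = -128*14 = -1792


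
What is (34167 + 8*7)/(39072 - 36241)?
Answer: 34223/2831 ≈ 12.089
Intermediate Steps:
(34167 + 8*7)/(39072 - 36241) = (34167 + 56)/2831 = 34223*(1/2831) = 34223/2831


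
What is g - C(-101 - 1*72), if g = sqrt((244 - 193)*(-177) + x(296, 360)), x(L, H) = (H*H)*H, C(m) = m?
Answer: 173 + 3*sqrt(5182997) ≈ 7002.9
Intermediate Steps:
x(L, H) = H**3 (x(L, H) = H**2*H = H**3)
g = 3*sqrt(5182997) (g = sqrt((244 - 193)*(-177) + 360**3) = sqrt(51*(-177) + 46656000) = sqrt(-9027 + 46656000) = sqrt(46646973) = 3*sqrt(5182997) ≈ 6829.9)
g - C(-101 - 1*72) = 3*sqrt(5182997) - (-101 - 1*72) = 3*sqrt(5182997) - (-101 - 72) = 3*sqrt(5182997) - 1*(-173) = 3*sqrt(5182997) + 173 = 173 + 3*sqrt(5182997)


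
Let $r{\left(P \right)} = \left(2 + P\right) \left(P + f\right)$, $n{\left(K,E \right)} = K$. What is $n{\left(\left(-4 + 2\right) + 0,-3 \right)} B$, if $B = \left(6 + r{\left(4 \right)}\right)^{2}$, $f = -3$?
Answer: $-288$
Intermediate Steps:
$r{\left(P \right)} = \left(-3 + P\right) \left(2 + P\right)$ ($r{\left(P \right)} = \left(2 + P\right) \left(P - 3\right) = \left(2 + P\right) \left(-3 + P\right) = \left(-3 + P\right) \left(2 + P\right)$)
$B = 144$ ($B = \left(6 - \left(10 - 16\right)\right)^{2} = \left(6 - -6\right)^{2} = \left(6 + 6\right)^{2} = 12^{2} = 144$)
$n{\left(\left(-4 + 2\right) + 0,-3 \right)} B = \left(\left(-4 + 2\right) + 0\right) 144 = \left(-2 + 0\right) 144 = \left(-2\right) 144 = -288$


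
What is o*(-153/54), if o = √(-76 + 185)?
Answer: -17*√109/6 ≈ -29.581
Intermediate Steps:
o = √109 ≈ 10.440
o*(-153/54) = √109*(-153/54) = √109*(-153*1/54) = √109*(-17/6) = -17*√109/6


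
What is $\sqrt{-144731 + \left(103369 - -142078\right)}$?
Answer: $2 \sqrt{25179} \approx 317.36$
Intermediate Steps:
$\sqrt{-144731 + \left(103369 - -142078\right)} = \sqrt{-144731 + \left(103369 + 142078\right)} = \sqrt{-144731 + 245447} = \sqrt{100716} = 2 \sqrt{25179}$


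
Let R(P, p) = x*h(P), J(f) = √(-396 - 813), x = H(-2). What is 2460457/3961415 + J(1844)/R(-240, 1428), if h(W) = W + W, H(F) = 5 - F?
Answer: 2460457/3961415 - I*√1209/3360 ≈ 0.62111 - 0.010348*I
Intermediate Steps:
h(W) = 2*W
x = 7 (x = 5 - 1*(-2) = 5 + 2 = 7)
J(f) = I*√1209 (J(f) = √(-1209) = I*√1209)
R(P, p) = 14*P (R(P, p) = 7*(2*P) = 14*P)
2460457/3961415 + J(1844)/R(-240, 1428) = 2460457/3961415 + (I*√1209)/((14*(-240))) = 2460457*(1/3961415) + (I*√1209)/(-3360) = 2460457/3961415 + (I*√1209)*(-1/3360) = 2460457/3961415 - I*√1209/3360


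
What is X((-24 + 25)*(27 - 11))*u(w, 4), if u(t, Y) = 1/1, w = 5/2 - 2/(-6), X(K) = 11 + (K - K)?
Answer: 11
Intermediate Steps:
X(K) = 11 (X(K) = 11 + 0 = 11)
w = 17/6 (w = 5*(½) - 2*(-⅙) = 5/2 + ⅓ = 17/6 ≈ 2.8333)
u(t, Y) = 1
X((-24 + 25)*(27 - 11))*u(w, 4) = 11*1 = 11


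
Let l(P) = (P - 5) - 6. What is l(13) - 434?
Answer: -432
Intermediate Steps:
l(P) = -11 + P (l(P) = (-5 + P) - 6 = -11 + P)
l(13) - 434 = (-11 + 13) - 434 = 2 - 434 = -432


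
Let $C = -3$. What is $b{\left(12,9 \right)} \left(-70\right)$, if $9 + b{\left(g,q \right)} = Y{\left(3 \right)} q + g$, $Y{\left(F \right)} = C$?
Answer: $1680$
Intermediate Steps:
$Y{\left(F \right)} = -3$
$b{\left(g,q \right)} = -9 + g - 3 q$ ($b{\left(g,q \right)} = -9 + \left(- 3 q + g\right) = -9 + \left(g - 3 q\right) = -9 + g - 3 q$)
$b{\left(12,9 \right)} \left(-70\right) = \left(-9 + 12 - 27\right) \left(-70\right) = \left(-24\right) \left(-70\right) = 1680$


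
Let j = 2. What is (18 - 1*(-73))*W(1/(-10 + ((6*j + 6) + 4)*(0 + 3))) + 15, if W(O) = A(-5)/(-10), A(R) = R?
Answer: 121/2 ≈ 60.500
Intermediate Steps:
W(O) = ½ (W(O) = -5/(-10) = -5*(-⅒) = ½)
(18 - 1*(-73))*W(1/(-10 + ((6*j + 6) + 4)*(0 + 3))) + 15 = (18 - 1*(-73))*(½) + 15 = (18 + 73)*(½) + 15 = 91*(½) + 15 = 91/2 + 15 = 121/2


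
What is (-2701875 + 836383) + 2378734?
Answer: 513242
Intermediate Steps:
(-2701875 + 836383) + 2378734 = -1865492 + 2378734 = 513242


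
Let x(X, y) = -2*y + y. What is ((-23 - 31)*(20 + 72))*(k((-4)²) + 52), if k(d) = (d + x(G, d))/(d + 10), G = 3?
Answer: -258336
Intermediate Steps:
x(X, y) = -y
k(d) = 0 (k(d) = (d - d)/(d + 10) = 0/(10 + d) = 0)
((-23 - 31)*(20 + 72))*(k((-4)²) + 52) = ((-23 - 31)*(20 + 72))*(0 + 52) = -54*92*52 = -4968*52 = -258336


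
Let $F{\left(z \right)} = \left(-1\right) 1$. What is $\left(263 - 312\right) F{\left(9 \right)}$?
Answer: $49$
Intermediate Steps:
$F{\left(z \right)} = -1$
$\left(263 - 312\right) F{\left(9 \right)} = \left(263 - 312\right) \left(-1\right) = \left(-49\right) \left(-1\right) = 49$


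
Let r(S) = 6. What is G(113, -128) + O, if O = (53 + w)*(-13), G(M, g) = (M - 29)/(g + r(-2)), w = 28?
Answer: -64275/61 ≈ -1053.7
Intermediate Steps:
G(M, g) = (-29 + M)/(6 + g) (G(M, g) = (M - 29)/(g + 6) = (-29 + M)/(6 + g))
O = -1053 (O = (53 + 28)*(-13) = 81*(-13) = -1053)
G(113, -128) + O = (-29 + 113)/(6 - 128) - 1053 = 84/(-122) - 1053 = -1/122*84 - 1053 = -42/61 - 1053 = -64275/61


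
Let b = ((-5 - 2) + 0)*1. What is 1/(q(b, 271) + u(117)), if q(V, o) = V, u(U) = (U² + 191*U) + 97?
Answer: 1/36126 ≈ 2.7681e-5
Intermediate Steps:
b = -7 (b = (-7 + 0)*1 = -7*1 = -7)
u(U) = 97 + U² + 191*U
1/(q(b, 271) + u(117)) = 1/(-7 + (97 + 117² + 191*117)) = 1/(-7 + (97 + 13689 + 22347)) = 1/(-7 + 36133) = 1/36126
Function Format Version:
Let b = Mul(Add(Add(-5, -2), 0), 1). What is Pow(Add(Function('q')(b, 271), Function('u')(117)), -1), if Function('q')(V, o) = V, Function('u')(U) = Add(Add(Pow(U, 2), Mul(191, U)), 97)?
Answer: Rational(1, 36126) ≈ 2.7681e-5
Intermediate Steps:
b = -7 (b = Mul(Add(-7, 0), 1) = Mul(-7, 1) = -7)
Function('u')(U) = Add(97, Pow(U, 2), Mul(191, U))
Pow(Add(Function('q')(b, 271), Function('u')(117)), -1) = Pow(Add(-7, Add(97, Pow(117, 2), Mul(191, 117))), -1) = Pow(Add(-7, Add(97, 13689, 22347)), -1) = Pow(Add(-7, 36133), -1) = Pow(36126, -1) = Rational(1, 36126)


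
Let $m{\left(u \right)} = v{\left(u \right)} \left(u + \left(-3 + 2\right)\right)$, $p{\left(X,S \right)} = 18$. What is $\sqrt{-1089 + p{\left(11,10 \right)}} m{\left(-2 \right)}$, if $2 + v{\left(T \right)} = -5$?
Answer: $63 i \sqrt{119} \approx 687.25 i$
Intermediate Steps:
$v{\left(T \right)} = -7$ ($v{\left(T \right)} = -2 - 5 = -7$)
$m{\left(u \right)} = 7 - 7 u$ ($m{\left(u \right)} = - 7 \left(u + \left(-3 + 2\right)\right) = - 7 \left(u - 1\right) = - 7 \left(-1 + u\right) = 7 - 7 u$)
$\sqrt{-1089 + p{\left(11,10 \right)}} m{\left(-2 \right)} = \sqrt{-1089 + 18} \left(7 - -14\right) = \sqrt{-1071} \left(7 + 14\right) = 3 i \sqrt{119} \cdot 21 = 63 i \sqrt{119}$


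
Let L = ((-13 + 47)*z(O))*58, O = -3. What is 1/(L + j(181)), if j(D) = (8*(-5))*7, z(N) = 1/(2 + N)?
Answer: -1/2252 ≈ -0.00044405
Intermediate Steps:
L = -1972 (L = ((-13 + 47)/(2 - 3))*58 = (34/(-1))*58 = (34*(-1))*58 = -34*58 = -1972)
j(D) = -280 (j(D) = -40*7 = -280)
1/(L + j(181)) = 1/(-1972 - 280) = 1/(-2252) = -1/2252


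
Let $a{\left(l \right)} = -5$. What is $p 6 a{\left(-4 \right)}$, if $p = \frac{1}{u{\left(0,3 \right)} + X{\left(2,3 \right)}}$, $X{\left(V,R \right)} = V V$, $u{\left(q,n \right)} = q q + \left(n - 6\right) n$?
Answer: $6$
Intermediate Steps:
$u{\left(q,n \right)} = q^{2} + n \left(-6 + n\right)$ ($u{\left(q,n \right)} = q^{2} + \left(n - 6\right) n = q^{2} + \left(-6 + n\right) n = q^{2} + n \left(-6 + n\right)$)
$X{\left(V,R \right)} = V^{2}$
$p = - \frac{1}{5}$ ($p = \frac{1}{\left(3^{2} + 0^{2} - 18\right) + 2^{2}} = \frac{1}{\left(9 + 0 - 18\right) + 4} = \frac{1}{-9 + 4} = \frac{1}{-5} = - \frac{1}{5} \approx -0.2$)
$p 6 a{\left(-4 \right)} = \left(- \frac{1}{5}\right) 6 \left(-5\right) = \left(- \frac{6}{5}\right) \left(-5\right) = 6$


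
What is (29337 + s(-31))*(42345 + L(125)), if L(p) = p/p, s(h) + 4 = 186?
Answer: 1250011574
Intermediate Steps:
s(h) = 182 (s(h) = -4 + 186 = 182)
L(p) = 1
(29337 + s(-31))*(42345 + L(125)) = (29337 + 182)*(42345 + 1) = 29519*42346 = 1250011574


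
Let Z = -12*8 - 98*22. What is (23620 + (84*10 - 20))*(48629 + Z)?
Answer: 1133453880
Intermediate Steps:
Z = -2252 (Z = -96 - 2156 = -2252)
(23620 + (84*10 - 20))*(48629 + Z) = (23620 + (84*10 - 20))*(48629 - 2252) = (23620 + (840 - 20))*46377 = (23620 + 820)*46377 = 24440*46377 = 1133453880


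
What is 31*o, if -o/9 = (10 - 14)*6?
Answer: 6696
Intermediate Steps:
o = 216 (o = -9*(10 - 14)*6 = -(-36)*6 = -9*(-24) = 216)
31*o = 31*216 = 6696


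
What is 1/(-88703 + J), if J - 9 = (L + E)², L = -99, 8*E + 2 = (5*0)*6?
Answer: -16/1261495 ≈ -1.2683e-5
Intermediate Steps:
E = -¼ (E = -¼ + ((5*0)*6)/8 = -¼ + (0*6)/8 = -¼ + (⅛)*0 = -¼ + 0 = -¼ ≈ -0.25000)
J = 157753/16 (J = 9 + (-99 - ¼)² = 9 + (-397/4)² = 9 + 157609/16 = 157753/16 ≈ 9859.6)
1/(-88703 + J) = 1/(-88703 + 157753/16) = 1/(-1261495/16) = -16/1261495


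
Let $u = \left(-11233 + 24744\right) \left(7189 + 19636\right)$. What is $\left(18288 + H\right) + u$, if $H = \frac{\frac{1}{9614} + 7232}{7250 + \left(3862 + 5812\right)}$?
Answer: $\frac{58973414419159417}{162707336} \approx 3.6245 \cdot 10^{8}$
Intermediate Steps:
$u = 362432575$ ($u = 13511 \cdot 26825 = 362432575$)
$H = \frac{69528449}{162707336}$ ($H = \frac{\frac{1}{9614} + 7232}{7250 + 9674} = \frac{69528449}{9614 \cdot 16924} = \frac{69528449}{9614} \cdot \frac{1}{16924} = \frac{69528449}{162707336} \approx 0.42732$)
$\left(18288 + H\right) + u = \left(18288 + \frac{69528449}{162707336}\right) + 362432575 = \frac{2975661289217}{162707336} + 362432575 = \frac{58973414419159417}{162707336}$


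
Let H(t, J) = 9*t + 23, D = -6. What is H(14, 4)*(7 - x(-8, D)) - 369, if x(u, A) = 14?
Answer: -1412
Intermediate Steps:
H(t, J) = 23 + 9*t
H(14, 4)*(7 - x(-8, D)) - 369 = (23 + 9*14)*(7 - 1*14) - 369 = (23 + 126)*(7 - 14) - 369 = 149*(-7) - 369 = -1043 - 369 = -1412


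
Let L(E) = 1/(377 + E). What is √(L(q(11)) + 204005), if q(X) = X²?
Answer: √50594056518/498 ≈ 451.67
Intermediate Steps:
√(L(q(11)) + 204005) = √(1/(377 + 11²) + 204005) = √(1/(377 + 121) + 204005) = √(1/498 + 204005) = √(101594491/498) = √50594056518/498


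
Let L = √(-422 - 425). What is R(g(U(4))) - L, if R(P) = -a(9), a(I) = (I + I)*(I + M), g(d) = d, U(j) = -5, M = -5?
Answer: -72 - 11*I*√7 ≈ -72.0 - 29.103*I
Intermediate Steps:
a(I) = 2*I*(-5 + I) (a(I) = (I + I)*(I - 5) = (2*I)*(-5 + I) = 2*I*(-5 + I))
R(P) = -72 (R(P) = -2*9*(-5 + 9) = -2*9*4 = -1*72 = -72)
L = 11*I*√7 (L = √(-847) = 11*I*√7 ≈ 29.103*I)
R(g(U(4))) - L = -72 - 11*I*√7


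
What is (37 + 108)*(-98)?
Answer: -14210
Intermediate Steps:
(37 + 108)*(-98) = 145*(-98) = -14210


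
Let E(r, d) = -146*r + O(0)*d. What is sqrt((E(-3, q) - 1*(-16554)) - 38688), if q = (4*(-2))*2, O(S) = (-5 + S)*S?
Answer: 8*I*sqrt(339) ≈ 147.3*I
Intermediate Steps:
O(S) = S*(-5 + S)
q = -16 (q = -8*2 = -16)
E(r, d) = -146*r (E(r, d) = -146*r + (0*(-5 + 0))*d = -146*r + (0*(-5))*d = -146*r + 0*d = -146*r + 0 = -146*r)
sqrt((E(-3, q) - 1*(-16554)) - 38688) = sqrt((-146*(-3) - 1*(-16554)) - 38688) = sqrt((438 + 16554) - 38688) = sqrt(16992 - 38688) = sqrt(-21696) = 8*I*sqrt(339)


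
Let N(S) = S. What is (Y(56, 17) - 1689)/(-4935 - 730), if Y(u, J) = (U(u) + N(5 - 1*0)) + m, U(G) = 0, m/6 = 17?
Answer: 1582/5665 ≈ 0.27926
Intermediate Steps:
m = 102 (m = 6*17 = 102)
Y(u, J) = 107 (Y(u, J) = (0 + (5 - 1*0)) + 102 = (0 + (5 + 0)) + 102 = (0 + 5) + 102 = 5 + 102 = 107)
(Y(56, 17) - 1689)/(-4935 - 730) = (107 - 1689)/(-4935 - 730) = -1582/(-5665) = -1582*(-1/5665) = 1582/5665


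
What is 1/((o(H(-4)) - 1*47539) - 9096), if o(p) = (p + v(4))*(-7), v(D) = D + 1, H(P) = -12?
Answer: -1/56586 ≈ -1.7672e-5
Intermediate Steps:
v(D) = 1 + D
o(p) = -35 - 7*p (o(p) = (p + (1 + 4))*(-7) = (p + 5)*(-7) = (5 + p)*(-7) = -35 - 7*p)
1/((o(H(-4)) - 1*47539) - 9096) = 1/(((-35 - 7*(-12)) - 1*47539) - 9096) = 1/(((-35 + 84) - 47539) - 9096) = 1/((49 - 47539) - 9096) = 1/(-47490 - 9096) = 1/(-56586) = -1/56586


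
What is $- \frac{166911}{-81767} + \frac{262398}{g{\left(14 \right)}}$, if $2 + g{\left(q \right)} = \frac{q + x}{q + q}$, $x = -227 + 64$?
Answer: $- \frac{600719706693}{16762235} \approx -35838.0$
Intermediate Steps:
$x = -163$
$g{\left(q \right)} = -2 + \frac{-163 + q}{2 q}$ ($g{\left(q \right)} = -2 + \frac{q - 163}{q + q} = -2 + \frac{-163 + q}{2 q}$)
$- \frac{166911}{-81767} + \frac{262398}{g{\left(14 \right)}} = - \frac{166911}{-81767} + \frac{262398}{\frac{1}{2} \cdot \frac{1}{14} \left(-163 - 42\right)} = \left(-166911\right) \left(- \frac{1}{81767}\right) + \frac{262398}{\frac{1}{2} \cdot \frac{1}{14} \left(-163 - 42\right)} = \frac{166911}{81767} + \frac{262398}{\frac{1}{2} \cdot \frac{1}{14} \left(-205\right)} = \frac{166911}{81767} + \frac{262398}{- \frac{205}{28}} = \frac{166911}{81767} + 262398 \left(- \frac{28}{205}\right) = \frac{166911}{81767} - \frac{7347144}{205} = - \frac{600719706693}{16762235}$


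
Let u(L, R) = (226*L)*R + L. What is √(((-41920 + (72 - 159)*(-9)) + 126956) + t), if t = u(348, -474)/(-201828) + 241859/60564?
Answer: √3762922997826718863/6614454 ≈ 293.27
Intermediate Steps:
u(L, R) = L + 226*L*R (u(L, R) = 226*L*R + L = L + 226*L*R)
t = 192213950309/1018625916 (t = (348*(1 + 226*(-474)))/(-201828) + 241859/60564 = (348*(1 - 107124))*(-1/201828) + 241859*(1/60564) = (348*(-107123))*(-1/201828) + 241859/60564 = -37278804*(-1/201828) + 241859/60564 = 3106567/16819 + 241859/60564 = 192213950309/1018625916 ≈ 188.70)
√(((-41920 + (72 - 159)*(-9)) + 126956) + t) = √(((-41920 + (72 - 159)*(-9)) + 126956) + 192213950309/1018625916) = √(((-41920 - 87*(-9)) + 126956) + 192213950309/1018625916) = √(((-41920 + 783) + 126956) + 192213950309/1018625916) = √((-41137 + 126956) + 192213950309/1018625916) = √(85819 + 192213950309/1018625916) = √(87609671435513/1018625916) = √3762922997826718863/6614454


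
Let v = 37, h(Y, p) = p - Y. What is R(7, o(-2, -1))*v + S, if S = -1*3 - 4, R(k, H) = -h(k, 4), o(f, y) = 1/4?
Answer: 104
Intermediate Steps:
o(f, y) = 1/4
R(k, H) = -4 + k (R(k, H) = -(4 - k) = -4 + k)
S = -7 (S = -3 - 4 = -7)
R(7, o(-2, -1))*v + S = (-4 + 7)*37 - 7 = 3*37 - 7 = 111 - 7 = 104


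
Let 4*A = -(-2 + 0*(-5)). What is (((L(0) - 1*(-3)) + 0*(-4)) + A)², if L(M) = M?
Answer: 49/4 ≈ 12.250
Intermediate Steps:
A = ½ (A = (-(-2 + 0*(-5)))/4 = (-(-2 + 0))/4 = (-1*(-2))/4 = (¼)*2 = ½ ≈ 0.50000)
(((L(0) - 1*(-3)) + 0*(-4)) + A)² = (((0 - 1*(-3)) + 0*(-4)) + ½)² = (((0 + 3) + 0) + ½)² = ((3 + 0) + ½)² = (3 + ½)² = (7/2)² = 49/4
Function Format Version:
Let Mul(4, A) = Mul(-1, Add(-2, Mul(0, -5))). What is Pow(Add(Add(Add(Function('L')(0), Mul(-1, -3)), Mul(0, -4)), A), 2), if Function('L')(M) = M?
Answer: Rational(49, 4) ≈ 12.250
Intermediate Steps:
A = Rational(1, 2) (A = Mul(Rational(1, 4), Mul(-1, Add(-2, Mul(0, -5)))) = Mul(Rational(1, 4), Mul(-1, Add(-2, 0))) = Mul(Rational(1, 4), Mul(-1, -2)) = Mul(Rational(1, 4), 2) = Rational(1, 2) ≈ 0.50000)
Pow(Add(Add(Add(Function('L')(0), Mul(-1, -3)), Mul(0, -4)), A), 2) = Pow(Add(Add(Add(0, Mul(-1, -3)), Mul(0, -4)), Rational(1, 2)), 2) = Pow(Add(Add(Add(0, 3), 0), Rational(1, 2)), 2) = Pow(Add(Add(3, 0), Rational(1, 2)), 2) = Pow(Add(3, Rational(1, 2)), 2) = Pow(Rational(7, 2), 2) = Rational(49, 4)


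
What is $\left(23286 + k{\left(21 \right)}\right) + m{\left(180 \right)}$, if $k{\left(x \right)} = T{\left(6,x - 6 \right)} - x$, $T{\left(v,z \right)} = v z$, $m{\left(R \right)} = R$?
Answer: $23535$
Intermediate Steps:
$k{\left(x \right)} = -36 + 5 x$ ($k{\left(x \right)} = 6 \left(x - 6\right) - x = 6 \left(-6 + x\right) - x = \left(-36 + 6 x\right) - x = -36 + 5 x$)
$\left(23286 + k{\left(21 \right)}\right) + m{\left(180 \right)} = \left(23286 + \left(-36 + 5 \cdot 21\right)\right) + 180 = \left(23286 + \left(-36 + 105\right)\right) + 180 = \left(23286 + 69\right) + 180 = 23355 + 180 = 23535$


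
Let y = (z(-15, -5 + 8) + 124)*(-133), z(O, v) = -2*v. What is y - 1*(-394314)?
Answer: 378620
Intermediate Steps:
y = -15694 (y = (-2*(-5 + 8) + 124)*(-133) = (-2*3 + 124)*(-133) = (-6 + 124)*(-133) = 118*(-133) = -15694)
y - 1*(-394314) = -15694 - 1*(-394314) = -15694 + 394314 = 378620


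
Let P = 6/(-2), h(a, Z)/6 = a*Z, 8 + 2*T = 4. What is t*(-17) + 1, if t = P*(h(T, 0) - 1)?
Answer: -50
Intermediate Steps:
T = -2 (T = -4 + (1/2)*4 = -4 + 2 = -2)
h(a, Z) = 6*Z*a (h(a, Z) = 6*(a*Z) = 6*(Z*a) = 6*Z*a)
P = -3 (P = 6*(-1/2) = -3)
t = 3 (t = -3*(6*0*(-2) - 1) = -3*(0 - 1) = -3*(-1) = 3)
t*(-17) + 1 = 3*(-17) + 1 = -51 + 1 = -50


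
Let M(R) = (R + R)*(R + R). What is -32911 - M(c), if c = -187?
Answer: -172787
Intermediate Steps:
M(R) = 4*R² (M(R) = (2*R)*(2*R) = 4*R²)
-32911 - M(c) = -32911 - 4*(-187)² = -32911 - 4*34969 = -32911 - 1*139876 = -32911 - 139876 = -172787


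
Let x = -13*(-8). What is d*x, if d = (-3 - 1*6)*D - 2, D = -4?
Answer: 3536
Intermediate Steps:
x = 104
d = 34 (d = (-3 - 1*6)*(-4) - 2 = (-3 - 6)*(-4) - 2 = -9*(-4) - 2 = 36 - 2 = 34)
d*x = 34*104 = 3536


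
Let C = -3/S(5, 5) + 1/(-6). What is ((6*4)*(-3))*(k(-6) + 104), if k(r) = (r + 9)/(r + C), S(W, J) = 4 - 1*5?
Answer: -140976/19 ≈ -7419.8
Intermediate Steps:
S(W, J) = -1 (S(W, J) = 4 - 5 = -1)
C = 17/6 (C = -3/(-1) + 1/(-6) = -3*(-1) + 1*(-1/6) = 3 - 1/6 = 17/6 ≈ 2.8333)
k(r) = (9 + r)/(17/6 + r) (k(r) = (r + 9)/(r + 17/6) = (9 + r)/(17/6 + r))
((6*4)*(-3))*(k(-6) + 104) = ((6*4)*(-3))*(6*(9 - 6)/(17 + 6*(-6)) + 104) = (24*(-3))*(6*3/(17 - 36) + 104) = -72*(6*3/(-19) + 104) = -72*(6*(-1/19)*3 + 104) = -72*(-18/19 + 104) = -72*1958/19 = -140976/19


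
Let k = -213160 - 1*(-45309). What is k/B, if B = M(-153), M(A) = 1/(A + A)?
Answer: 51362406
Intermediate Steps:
k = -167851 (k = -213160 + 45309 = -167851)
M(A) = 1/(2*A)
B = -1/306 (B = (½)/(-153) = (½)*(-1/153) = -1/306 ≈ -0.0032680)
k/B = -167851/(-1/306) = -167851*(-306) = 51362406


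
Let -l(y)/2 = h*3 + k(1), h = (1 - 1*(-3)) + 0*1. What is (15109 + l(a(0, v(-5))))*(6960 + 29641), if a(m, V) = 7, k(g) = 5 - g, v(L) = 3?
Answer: 551833277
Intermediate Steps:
h = 4 (h = (1 + 3) + 0 = 4 + 0 = 4)
l(y) = -32 (l(y) = -2*(4*3 + (5 - 1*1)) = -2*(12 + (5 - 1)) = -2*(12 + 4) = -2*16 = -32)
(15109 + l(a(0, v(-5))))*(6960 + 29641) = (15109 - 32)*(6960 + 29641) = 15077*36601 = 551833277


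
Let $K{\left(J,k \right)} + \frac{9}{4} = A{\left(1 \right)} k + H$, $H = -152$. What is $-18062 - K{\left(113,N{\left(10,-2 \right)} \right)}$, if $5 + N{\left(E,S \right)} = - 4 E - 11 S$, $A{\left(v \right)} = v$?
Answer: $- \frac{71539}{4} \approx -17885.0$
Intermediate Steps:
$N{\left(E,S \right)} = -5 - 11 S - 4 E$ ($N{\left(E,S \right)} = -5 - \left(4 E + 11 S\right) = -5 - 11 S - 4 E$)
$K{\left(J,k \right)} = - \frac{617}{4} + k$ ($K{\left(J,k \right)} = - \frac{9}{4} + \left(1 k - 152\right) = - \frac{9}{4} + \left(k - 152\right) = - \frac{9}{4} + \left(-152 + k\right) = - \frac{617}{4} + k$)
$-18062 - K{\left(113,N{\left(10,-2 \right)} \right)} = -18062 - \left(- \frac{617}{4} - 23\right) = -18062 - - \frac{709}{4} = -18062 + \frac{709}{4} = - \frac{71539}{4}$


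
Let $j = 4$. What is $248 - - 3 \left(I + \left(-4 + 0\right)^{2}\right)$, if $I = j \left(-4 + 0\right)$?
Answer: $248$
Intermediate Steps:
$I = -16$ ($I = 4 \left(-4 + 0\right) = 4 \left(-4\right) = -16$)
$248 - - 3 \left(I + \left(-4 + 0\right)^{2}\right) = 248 - - 3 \left(-16 + \left(-4 + 0\right)^{2}\right) = 248 - - 3 \left(-16 + \left(-4\right)^{2}\right) = 248 - - 3 \left(-16 + 16\right) = 248 - \left(-3\right) 0 = 248 - 0 = 248 + 0 = 248$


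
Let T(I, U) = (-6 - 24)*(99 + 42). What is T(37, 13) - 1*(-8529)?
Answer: 4299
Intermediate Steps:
T(I, U) = -4230 (T(I, U) = -30*141 = -4230)
T(37, 13) - 1*(-8529) = -4230 - 1*(-8529) = -4230 + 8529 = 4299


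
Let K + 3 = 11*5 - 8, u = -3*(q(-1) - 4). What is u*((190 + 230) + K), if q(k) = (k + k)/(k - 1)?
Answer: 4176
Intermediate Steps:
q(k) = 2*k/(-1 + k) (q(k) = (2*k)/(-1 + k) = 2*k/(-1 + k))
u = 9 (u = -3*(2*(-1)/(-1 - 1) - 4) = -3*(2*(-1)/(-2) - 4) = -3*(2*(-1)*(-½) - 4) = -3*(1 - 4) = -3*(-3) = 9)
K = 44 (K = -3 + (11*5 - 8) = -3 + (55 - 8) = -3 + 47 = 44)
u*((190 + 230) + K) = 9*((190 + 230) + 44) = 9*(420 + 44) = 9*464 = 4176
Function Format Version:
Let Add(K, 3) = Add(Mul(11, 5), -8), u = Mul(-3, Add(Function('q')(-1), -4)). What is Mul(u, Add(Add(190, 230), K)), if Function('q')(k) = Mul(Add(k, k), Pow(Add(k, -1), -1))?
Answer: 4176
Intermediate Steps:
Function('q')(k) = Mul(2, k, Pow(Add(-1, k), -1)) (Function('q')(k) = Mul(Mul(2, k), Pow(Add(-1, k), -1)) = Mul(2, k, Pow(Add(-1, k), -1)))
u = 9 (u = Mul(-3, Add(Mul(2, -1, Pow(Add(-1, -1), -1)), -4)) = Mul(-3, Add(Mul(2, -1, Pow(-2, -1)), -4)) = Mul(-3, Add(Mul(2, -1, Rational(-1, 2)), -4)) = Mul(-3, Add(1, -4)) = Mul(-3, -3) = 9)
K = 44 (K = Add(-3, Add(Mul(11, 5), -8)) = Add(-3, Add(55, -8)) = Add(-3, 47) = 44)
Mul(u, Add(Add(190, 230), K)) = Mul(9, Add(Add(190, 230), 44)) = Mul(9, Add(420, 44)) = Mul(9, 464) = 4176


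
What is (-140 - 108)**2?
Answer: 61504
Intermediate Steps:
(-140 - 108)**2 = (-248)**2 = 61504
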